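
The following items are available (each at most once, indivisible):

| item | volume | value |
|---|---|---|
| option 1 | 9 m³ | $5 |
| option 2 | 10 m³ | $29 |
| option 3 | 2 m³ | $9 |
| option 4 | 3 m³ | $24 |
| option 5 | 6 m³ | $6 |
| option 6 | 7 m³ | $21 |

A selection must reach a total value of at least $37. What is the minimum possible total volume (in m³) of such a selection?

10

Subsets with value ≥ 37, sorted by total volume:
- option 4+option 6: volume 10, value 45
- option 3+option 4+option 5: volume 11, value 39
Minimum volume: 10 m³.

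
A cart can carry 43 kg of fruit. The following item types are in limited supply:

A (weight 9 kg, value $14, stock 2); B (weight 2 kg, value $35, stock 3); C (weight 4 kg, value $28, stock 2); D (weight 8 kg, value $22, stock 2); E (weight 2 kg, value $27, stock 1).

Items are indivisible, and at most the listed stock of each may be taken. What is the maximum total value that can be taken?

$246

Best selections within weight 43 and stock limits:
- 1×A + 3×B + 2×C + 2×D + 1×E: weight 41, value 246
- 2×A + 3×B + 2×C + 1×D + 1×E: weight 42, value 238
Best: $246.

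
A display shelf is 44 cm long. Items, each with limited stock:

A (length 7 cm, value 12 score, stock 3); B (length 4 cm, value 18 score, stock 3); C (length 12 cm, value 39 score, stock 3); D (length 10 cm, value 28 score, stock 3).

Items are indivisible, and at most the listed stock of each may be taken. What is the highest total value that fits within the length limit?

Best selections within length 44 and stock limits:
- 2×B + 3×C: length 44, value 153
- 3×B + 1×C + 2×D: length 44, value 149
Best: 153 score.

153 score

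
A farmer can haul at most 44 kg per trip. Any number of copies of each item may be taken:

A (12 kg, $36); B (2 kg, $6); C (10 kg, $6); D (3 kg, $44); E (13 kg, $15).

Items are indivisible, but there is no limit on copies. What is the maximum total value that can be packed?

Best value-per-unit is D at 44/3; filling with it alone gives 14×44 = 616.
Optimal mix: 1×B + 14×D → weight 44, value 622.

$622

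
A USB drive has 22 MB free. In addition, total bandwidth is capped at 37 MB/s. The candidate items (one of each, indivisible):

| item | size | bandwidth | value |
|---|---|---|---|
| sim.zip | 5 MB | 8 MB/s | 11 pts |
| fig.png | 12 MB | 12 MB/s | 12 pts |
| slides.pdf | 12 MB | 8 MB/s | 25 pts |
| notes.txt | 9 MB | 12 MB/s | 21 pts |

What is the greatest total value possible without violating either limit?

46 pts

Feasible sets respecting both limits:
- slides.pdf+notes.txt: size 21, bandwidth 20, value 46
- sim.zip+slides.pdf: size 17, bandwidth 16, value 36
- fig.png+notes.txt: size 21, bandwidth 24, value 33
Best: 46 pts.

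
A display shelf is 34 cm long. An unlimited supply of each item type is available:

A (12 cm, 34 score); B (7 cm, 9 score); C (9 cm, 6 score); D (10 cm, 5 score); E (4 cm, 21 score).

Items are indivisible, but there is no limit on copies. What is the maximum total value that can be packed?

Best value-per-unit is E at 21/4, and filling with it alone uses length 8×4=32. No mix of the others beats 8×21 = 168.

168 score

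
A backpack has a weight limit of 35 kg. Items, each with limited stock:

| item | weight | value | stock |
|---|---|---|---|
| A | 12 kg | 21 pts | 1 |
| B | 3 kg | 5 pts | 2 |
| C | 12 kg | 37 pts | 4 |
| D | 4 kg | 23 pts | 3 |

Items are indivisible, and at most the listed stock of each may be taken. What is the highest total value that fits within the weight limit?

Best selections within weight 35 and stock limits:
- 1×B + 2×C + 2×D: weight 35, value 125
- 2×C + 2×D: weight 32, value 120
- 2×B + 1×C + 3×D: weight 30, value 116
- 1×B + 1×C + 3×D: weight 27, value 111
Best: 125 pts.

125 pts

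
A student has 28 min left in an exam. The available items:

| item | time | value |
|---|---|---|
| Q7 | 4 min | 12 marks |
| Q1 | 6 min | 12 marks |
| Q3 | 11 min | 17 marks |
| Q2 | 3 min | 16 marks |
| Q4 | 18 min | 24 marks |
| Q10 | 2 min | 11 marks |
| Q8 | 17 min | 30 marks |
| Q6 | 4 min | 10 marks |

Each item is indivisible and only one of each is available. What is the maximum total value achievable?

69 marks

Check high-value combinations within 28 min:
- Q7+Q2+Q10+Q8: time 4+3+2+17=26, value 12+16+11+30=69
- Q1+Q2+Q10+Q8: time 6+3+2+17=28, value 12+16+11+30=69
- Q7+Q1+Q3+Q2+Q10: time 4+6+11+3+2=26, value 12+12+17+16+11=68
Best: 69 marks.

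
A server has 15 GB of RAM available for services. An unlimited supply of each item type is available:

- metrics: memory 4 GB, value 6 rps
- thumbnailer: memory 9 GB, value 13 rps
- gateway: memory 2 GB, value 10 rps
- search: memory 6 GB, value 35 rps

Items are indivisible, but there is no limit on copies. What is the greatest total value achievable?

Best value-per-unit is search at 35/6; filling with it alone gives 2×35 = 70.
Optimal mix: 1×gateway + 2×search → memory 14, value 80.

80 rps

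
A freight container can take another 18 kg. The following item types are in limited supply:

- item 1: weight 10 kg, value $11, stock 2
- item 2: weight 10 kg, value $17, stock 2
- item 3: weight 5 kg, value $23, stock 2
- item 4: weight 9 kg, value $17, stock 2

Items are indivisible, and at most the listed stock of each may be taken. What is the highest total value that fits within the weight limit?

Top feasible selections:
- 2×item 3: weight 10, value 46
- 1×item 3 + 1×item 4: weight 14, value 40
- 1×item 2 + 1×item 3: weight 15, value 40
- 1×item 1 + 1×item 3: weight 15, value 34
Best: $46.

$46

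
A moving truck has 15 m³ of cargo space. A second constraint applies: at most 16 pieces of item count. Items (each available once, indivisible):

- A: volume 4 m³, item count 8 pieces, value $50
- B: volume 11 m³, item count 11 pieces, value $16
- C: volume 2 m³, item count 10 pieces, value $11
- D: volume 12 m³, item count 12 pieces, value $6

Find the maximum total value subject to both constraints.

$50

Feasible sets respecting both limits:
- A: volume 4, item count 8, value 50
- B: volume 11, item count 11, value 16
- C: volume 2, item count 10, value 11
- D: volume 12, item count 12, value 6
Best: $50.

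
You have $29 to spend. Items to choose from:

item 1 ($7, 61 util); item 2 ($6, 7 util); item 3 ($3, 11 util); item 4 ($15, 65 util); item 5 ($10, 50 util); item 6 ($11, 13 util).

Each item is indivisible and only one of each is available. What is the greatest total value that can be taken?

137 util

Check high-value combinations within $29:
- item 1+item 3+item 4: cost 7+3+15=25, value 61+11+65=137
- item 1+item 2+item 4: cost 7+6+15=28, value 61+7+65=133
- item 1+item 2+item 3+item 5: cost 7+6+3+10=26, value 61+7+11+50=129
Best: 137 util.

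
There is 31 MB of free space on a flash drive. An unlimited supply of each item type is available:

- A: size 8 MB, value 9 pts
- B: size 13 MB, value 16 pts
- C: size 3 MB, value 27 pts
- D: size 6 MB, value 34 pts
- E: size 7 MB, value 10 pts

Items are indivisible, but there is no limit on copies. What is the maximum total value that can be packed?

270 pts

Best value-per-unit is C at 27/3, and filling with it alone uses size 10×3=30. No mix of the others beats 10×27 = 270.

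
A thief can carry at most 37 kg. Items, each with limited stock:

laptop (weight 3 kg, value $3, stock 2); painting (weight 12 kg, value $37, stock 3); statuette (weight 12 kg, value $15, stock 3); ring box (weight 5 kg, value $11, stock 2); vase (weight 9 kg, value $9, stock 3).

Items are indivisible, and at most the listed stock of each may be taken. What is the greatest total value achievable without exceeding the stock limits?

Best selections within weight 37 and stock limits:
- 3×painting: weight 36, value 111
- 1×laptop + 2×painting + 2×ring box: weight 37, value 99
Best: $111.

$111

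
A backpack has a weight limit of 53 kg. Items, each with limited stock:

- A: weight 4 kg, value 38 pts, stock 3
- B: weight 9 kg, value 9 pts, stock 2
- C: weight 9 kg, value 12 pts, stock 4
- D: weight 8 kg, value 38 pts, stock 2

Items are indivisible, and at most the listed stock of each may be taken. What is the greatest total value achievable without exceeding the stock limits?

Best selections within weight 53 and stock limits:
- 3×A + 2×C + 2×D: weight 46, value 214
- 3×A + 1×B + 1×C + 2×D: weight 46, value 211
- 3×A + 2×B + 2×D: weight 46, value 208
- 3×A + 1×C + 2×D: weight 37, value 202
Best: 214 pts.

214 pts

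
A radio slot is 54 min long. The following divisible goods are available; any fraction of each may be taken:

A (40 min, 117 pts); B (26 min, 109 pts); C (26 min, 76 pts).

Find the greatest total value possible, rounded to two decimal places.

Take in order of value per unit:
- B (109/26 per unit): all 26 → value 109, running total 109.00
- A (117/40 per unit): 28 of 40 → value 28×117/40 = 81.9000, running total 190.90
Total 190.90.

190.90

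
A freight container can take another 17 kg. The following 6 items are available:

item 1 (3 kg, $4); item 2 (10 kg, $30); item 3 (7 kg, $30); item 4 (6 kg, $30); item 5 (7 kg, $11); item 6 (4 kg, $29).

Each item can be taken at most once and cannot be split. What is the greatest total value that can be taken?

Check high-value combinations within 17 kg:
- item 3+item 4+item 6: weight 7+6+4=17, value 30+30+29=89
- item 4+item 5+item 6: weight 6+7+4=17, value 30+11+29=70
- item 1+item 3+item 4: weight 3+7+6=16, value 4+30+30=64
- item 1+item 4+item 6: weight 3+6+4=13, value 4+30+29=63
Best: $89.

$89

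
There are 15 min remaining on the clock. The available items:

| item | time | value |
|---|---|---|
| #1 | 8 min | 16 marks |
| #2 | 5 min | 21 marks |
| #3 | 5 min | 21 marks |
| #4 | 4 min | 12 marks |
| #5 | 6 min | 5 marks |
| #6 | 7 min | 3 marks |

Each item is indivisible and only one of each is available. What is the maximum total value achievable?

54 marks

This is a 0/1 knapsack; check combinations near the capacity.
- #2+#3+#4: time 5+5+4=14, value 21+21+12=54
- #2+#3: time 5+5=10, value 21+21=42
- #2+#4+#5: time 5+4+6=15, value 21+12+5=38
Best: 54 marks.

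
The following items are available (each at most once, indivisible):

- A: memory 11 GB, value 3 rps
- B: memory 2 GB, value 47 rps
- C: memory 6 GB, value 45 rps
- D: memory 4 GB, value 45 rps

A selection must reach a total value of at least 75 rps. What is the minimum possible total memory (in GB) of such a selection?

6

Subsets with value ≥ 75, sorted by total memory:
- B+D: memory 6, value 92
- B+C: memory 8, value 92
- C+D: memory 10, value 90
- B+C+D: memory 12, value 137
Minimum memory: 6 GB.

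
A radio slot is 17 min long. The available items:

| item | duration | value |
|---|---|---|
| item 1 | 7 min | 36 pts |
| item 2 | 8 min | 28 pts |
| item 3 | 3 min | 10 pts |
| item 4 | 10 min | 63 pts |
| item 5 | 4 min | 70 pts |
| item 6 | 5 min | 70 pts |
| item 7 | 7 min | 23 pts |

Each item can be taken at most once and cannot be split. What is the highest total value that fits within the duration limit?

176 pts

This is a 0/1 knapsack; check combinations near the capacity.
- item 1+item 5+item 6: duration 7+4+5=16, value 36+70+70=176
- item 2+item 5+item 6: duration 8+4+5=17, value 28+70+70=168
- item 5+item 6+item 7: duration 4+5+7=16, value 70+70+23=163
- item 3+item 5+item 6: duration 3+4+5=12, value 10+70+70=150
Best: 176 pts.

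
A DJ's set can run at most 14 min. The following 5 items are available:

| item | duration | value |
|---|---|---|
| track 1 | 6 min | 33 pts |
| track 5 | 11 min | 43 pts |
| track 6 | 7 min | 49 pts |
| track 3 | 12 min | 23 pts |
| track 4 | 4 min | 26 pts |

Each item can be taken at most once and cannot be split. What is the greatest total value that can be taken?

82 pts

Check high-value combinations within 14 min:
- track 1+track 6: duration 6+7=13, value 33+49=82
- track 6+track 4: duration 7+4=11, value 49+26=75
- track 1+track 4: duration 6+4=10, value 33+26=59
Best: 82 pts.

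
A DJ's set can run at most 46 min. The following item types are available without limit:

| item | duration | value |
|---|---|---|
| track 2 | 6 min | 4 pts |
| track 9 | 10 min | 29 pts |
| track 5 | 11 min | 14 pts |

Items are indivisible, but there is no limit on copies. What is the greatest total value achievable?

Best value-per-unit is track 9 at 29/10; filling with it alone gives 4×29 = 116.
Optimal mix: 1×track 2 + 4×track 9 → duration 46, value 120.

120 pts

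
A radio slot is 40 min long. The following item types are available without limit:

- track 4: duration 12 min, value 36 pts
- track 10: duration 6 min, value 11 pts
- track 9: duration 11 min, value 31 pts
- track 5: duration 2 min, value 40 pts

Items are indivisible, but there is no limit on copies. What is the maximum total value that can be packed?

800 pts

Best value-per-unit is track 5 at 40/2, and filling with it alone uses duration 20×2=40. No mix of the others beats 20×40 = 800.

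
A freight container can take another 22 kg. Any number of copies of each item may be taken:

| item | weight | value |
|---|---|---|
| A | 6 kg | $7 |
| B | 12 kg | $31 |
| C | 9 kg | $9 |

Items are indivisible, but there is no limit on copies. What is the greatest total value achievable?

Best value-per-unit is B at 31/12; filling with it alone gives 1×31 = 31.
Optimal mix: 1×B + 1×C → weight 21, value 40.

$40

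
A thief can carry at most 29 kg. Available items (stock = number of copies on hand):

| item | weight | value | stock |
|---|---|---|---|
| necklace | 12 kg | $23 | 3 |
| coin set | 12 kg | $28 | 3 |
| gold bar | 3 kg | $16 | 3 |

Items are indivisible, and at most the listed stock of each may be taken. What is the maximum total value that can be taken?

Best selections within weight 29 and stock limits:
- 1×coin set + 3×gold bar: weight 21, value 76
- 2×coin set + 1×gold bar: weight 27, value 72
- 1×necklace + 3×gold bar: weight 21, value 71
Best: $76.

$76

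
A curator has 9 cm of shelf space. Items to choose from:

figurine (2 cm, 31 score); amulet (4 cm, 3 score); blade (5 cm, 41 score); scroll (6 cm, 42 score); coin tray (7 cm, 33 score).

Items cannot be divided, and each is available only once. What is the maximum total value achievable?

Check high-value combinations within 9 cm:
- figurine+scroll: length 2+6=8, value 31+42=73
- figurine+blade: length 2+5=7, value 31+41=72
- figurine+coin tray: length 2+7=9, value 31+33=64
- amulet+blade: length 4+5=9, value 3+41=44
Best: 73 score.

73 score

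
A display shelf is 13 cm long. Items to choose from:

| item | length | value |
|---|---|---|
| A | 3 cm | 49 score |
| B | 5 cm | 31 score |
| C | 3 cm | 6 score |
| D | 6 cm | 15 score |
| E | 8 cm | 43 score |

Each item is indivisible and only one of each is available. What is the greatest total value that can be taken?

Check high-value combinations within 13 cm:
- A+E: length 3+8=11, value 49+43=92
- A+B+C: length 3+5+3=11, value 49+31+6=86
- A+B: length 3+5=8, value 49+31=80
Best: 92 score.

92 score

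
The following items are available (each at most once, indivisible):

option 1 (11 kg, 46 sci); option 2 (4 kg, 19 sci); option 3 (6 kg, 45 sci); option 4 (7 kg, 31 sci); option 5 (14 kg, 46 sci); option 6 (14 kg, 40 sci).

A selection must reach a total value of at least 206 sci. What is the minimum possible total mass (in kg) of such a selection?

52

Subsets with value ≥ 206, sorted by total mass:
- option 1+option 3+option 4+option 5+option 6: mass 52, value 208
- option 1+option 2+option 3+option 4+option 5+option 6: mass 56, value 227
Minimum mass: 52 kg.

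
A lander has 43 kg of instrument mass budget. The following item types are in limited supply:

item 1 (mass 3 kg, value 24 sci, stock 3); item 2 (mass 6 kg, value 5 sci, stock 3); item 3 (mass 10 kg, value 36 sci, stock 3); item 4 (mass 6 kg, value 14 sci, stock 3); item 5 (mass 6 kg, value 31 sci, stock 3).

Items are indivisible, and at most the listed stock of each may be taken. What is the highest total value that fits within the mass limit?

Best selections within mass 43 and stock limits:
- 3×item 1 + 1×item 3 + 1×item 4 + 3×item 5: mass 43, value 215
- 3×item 1 + 2×item 3 + 2×item 5: mass 41, value 206
- 3×item 1 + 1×item 2 + 1×item 3 + 3×item 5: mass 43, value 206
- 3×item 1 + 1×item 3 + 3×item 5: mass 37, value 201
Best: 215 sci.

215 sci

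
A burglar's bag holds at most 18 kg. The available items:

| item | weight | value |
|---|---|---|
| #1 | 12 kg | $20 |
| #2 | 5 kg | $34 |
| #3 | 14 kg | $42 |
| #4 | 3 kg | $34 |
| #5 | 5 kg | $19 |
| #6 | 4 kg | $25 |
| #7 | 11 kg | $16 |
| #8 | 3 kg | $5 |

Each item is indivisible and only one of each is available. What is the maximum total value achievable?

$112

Check high-value combinations within 18 kg:
- #2+#4+#5+#6: weight 5+3+5+4=17, value 34+34+19+25=112
- #2+#4+#6+#8: weight 5+3+4+3=15, value 34+34+25+5=98
- #2+#4+#6: weight 5+3+4=12, value 34+34+25=93
- #2+#4+#5+#8: weight 5+3+5+3=16, value 34+34+19+5=92
Best: $112.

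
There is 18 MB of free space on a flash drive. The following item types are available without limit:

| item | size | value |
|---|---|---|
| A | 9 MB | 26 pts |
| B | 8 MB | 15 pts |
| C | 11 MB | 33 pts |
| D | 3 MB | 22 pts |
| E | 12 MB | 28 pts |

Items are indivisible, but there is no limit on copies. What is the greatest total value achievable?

Best value-per-unit is D at 22/3, and filling with it alone uses size 6×3=18. No mix of the others beats 6×22 = 132.

132 pts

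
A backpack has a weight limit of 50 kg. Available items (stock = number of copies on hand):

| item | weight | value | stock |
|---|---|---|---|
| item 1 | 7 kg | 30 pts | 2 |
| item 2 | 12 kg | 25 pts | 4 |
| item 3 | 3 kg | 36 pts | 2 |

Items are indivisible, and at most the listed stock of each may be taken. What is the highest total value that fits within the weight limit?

182 pts

Top feasible selections:
- 2×item 1 + 2×item 2 + 2×item 3: weight 44, value 182
- 1×item 1 + 3×item 2 + 2×item 3: weight 49, value 177
- 2×item 1 + 1×item 2 + 2×item 3: weight 32, value 157
- 1×item 1 + 2×item 2 + 2×item 3: weight 37, value 152
Best: 182 pts.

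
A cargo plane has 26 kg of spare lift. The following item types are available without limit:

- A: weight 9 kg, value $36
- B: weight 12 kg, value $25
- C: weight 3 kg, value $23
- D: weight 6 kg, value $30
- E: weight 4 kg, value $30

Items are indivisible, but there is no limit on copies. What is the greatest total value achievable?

$198

Best value-per-unit is C at 23/3; filling with it alone gives 8×23 = 184.
Optimal mix: 6×C + 2×E → weight 26, value 198.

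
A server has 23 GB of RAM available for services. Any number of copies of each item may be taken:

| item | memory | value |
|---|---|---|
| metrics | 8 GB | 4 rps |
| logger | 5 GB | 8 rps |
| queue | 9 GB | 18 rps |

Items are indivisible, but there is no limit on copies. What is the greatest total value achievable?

Best value-per-unit is queue at 18/9; filling with it alone gives 2×18 = 36.
Optimal mix: 1×logger + 2×queue → memory 23, value 44.

44 rps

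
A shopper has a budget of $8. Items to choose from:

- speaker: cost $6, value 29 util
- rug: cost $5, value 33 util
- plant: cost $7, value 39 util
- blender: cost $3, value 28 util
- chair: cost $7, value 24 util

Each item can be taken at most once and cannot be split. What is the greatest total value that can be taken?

This is a 0/1 knapsack; check combinations near the capacity.
- rug+blender: cost 5+3=8, value 33+28=61
- plant: cost 7, value 39
- rug: cost 5, value 33
- speaker: cost 6, value 29
Best: 61 util.

61 util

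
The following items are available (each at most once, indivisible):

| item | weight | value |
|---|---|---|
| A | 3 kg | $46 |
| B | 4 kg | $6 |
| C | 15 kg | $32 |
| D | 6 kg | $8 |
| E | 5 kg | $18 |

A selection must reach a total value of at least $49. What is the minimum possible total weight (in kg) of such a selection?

7

Subsets with value ≥ 49, sorted by total weight:
- A+B: weight 7, value 52
- A+E: weight 8, value 64
Minimum weight: 7 kg.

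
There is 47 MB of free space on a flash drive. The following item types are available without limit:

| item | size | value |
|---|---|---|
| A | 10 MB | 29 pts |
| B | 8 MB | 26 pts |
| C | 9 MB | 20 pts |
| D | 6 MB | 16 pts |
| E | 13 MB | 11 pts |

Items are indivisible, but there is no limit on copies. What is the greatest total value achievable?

Best value-per-unit is B at 26/8; filling with it alone gives 5×26 = 130.
Optimal mix: 5×B + 1×D → size 46, value 146.

146 pts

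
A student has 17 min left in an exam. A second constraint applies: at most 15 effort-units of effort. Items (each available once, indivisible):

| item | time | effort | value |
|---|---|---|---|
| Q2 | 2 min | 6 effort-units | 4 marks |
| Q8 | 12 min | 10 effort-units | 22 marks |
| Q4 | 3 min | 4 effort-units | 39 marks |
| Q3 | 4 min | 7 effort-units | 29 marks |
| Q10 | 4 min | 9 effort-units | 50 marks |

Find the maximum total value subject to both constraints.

89 marks

Feasible sets respecting both limits:
- Q4+Q10: time 7, effort 13, value 89
- Q4+Q3: time 7, effort 11, value 68
- Q8+Q4: time 15, effort 14, value 61
- Q2+Q10: time 6, effort 15, value 54
Best: 89 marks.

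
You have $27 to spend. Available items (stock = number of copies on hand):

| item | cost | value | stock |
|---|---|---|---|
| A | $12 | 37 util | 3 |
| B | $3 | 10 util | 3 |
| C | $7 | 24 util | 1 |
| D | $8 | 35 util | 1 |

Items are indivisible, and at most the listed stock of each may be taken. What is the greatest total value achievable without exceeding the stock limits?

Best selections within cost 27 and stock limits:
- 1×A + 1×C + 1×D: cost 27, value 96
- 1×A + 2×B + 1×D: cost 26, value 92
- 3×B + 1×C + 1×D: cost 24, value 89
- 2×A + 1×B: cost 27, value 84
Best: 96 util.

96 util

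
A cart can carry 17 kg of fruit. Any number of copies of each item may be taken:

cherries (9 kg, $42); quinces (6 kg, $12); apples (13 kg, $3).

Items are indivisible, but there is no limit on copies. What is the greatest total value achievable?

$54

Best value-per-unit is cherries at 42/9; filling with it alone gives 1×42 = 42.
Optimal mix: 1×cherries + 1×quinces → weight 15, value 54.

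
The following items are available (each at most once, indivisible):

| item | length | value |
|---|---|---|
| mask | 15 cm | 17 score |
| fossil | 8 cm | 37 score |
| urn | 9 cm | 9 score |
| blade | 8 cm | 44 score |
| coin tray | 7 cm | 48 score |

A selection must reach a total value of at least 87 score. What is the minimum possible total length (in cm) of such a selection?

15

Subsets with value ≥ 87, sorted by total length:
- blade+coin tray: length 15, value 92
- fossil+blade+coin tray: length 23, value 129
Minimum length: 15 cm.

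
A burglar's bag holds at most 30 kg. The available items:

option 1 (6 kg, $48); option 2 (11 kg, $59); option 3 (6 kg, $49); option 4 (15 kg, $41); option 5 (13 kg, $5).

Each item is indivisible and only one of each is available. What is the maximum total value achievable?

$156

Check high-value combinations within 30 kg:
- option 1+option 2+option 3: weight 6+11+6=23, value 48+59+49=156
- option 1+option 3+option 4: weight 6+6+15=27, value 48+49+41=138
- option 2+option 3+option 5: weight 11+6+13=30, value 59+49+5=113
Best: $156.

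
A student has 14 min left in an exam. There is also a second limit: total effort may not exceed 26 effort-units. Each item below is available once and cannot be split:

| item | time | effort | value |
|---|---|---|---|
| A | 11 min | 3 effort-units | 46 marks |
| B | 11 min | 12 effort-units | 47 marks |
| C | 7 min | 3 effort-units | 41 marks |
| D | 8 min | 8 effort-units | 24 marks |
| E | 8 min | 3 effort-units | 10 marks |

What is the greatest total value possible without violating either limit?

Feasible sets respecting both limits:
- B: time 11, effort 12, value 47
- A: time 11, effort 3, value 46
- C: time 7, effort 3, value 41
Best: 47 marks.

47 marks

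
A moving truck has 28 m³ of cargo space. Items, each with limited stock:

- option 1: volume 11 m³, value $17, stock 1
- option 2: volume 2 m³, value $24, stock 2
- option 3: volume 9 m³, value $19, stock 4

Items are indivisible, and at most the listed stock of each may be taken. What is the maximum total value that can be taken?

Top feasible selections:
- 2×option 2 + 2×option 3: volume 22, value 86
- 1×option 1 + 2×option 2 + 1×option 3: volume 24, value 84
- 2×option 2 + 1×option 3: volume 13, value 67
Best: $86.

$86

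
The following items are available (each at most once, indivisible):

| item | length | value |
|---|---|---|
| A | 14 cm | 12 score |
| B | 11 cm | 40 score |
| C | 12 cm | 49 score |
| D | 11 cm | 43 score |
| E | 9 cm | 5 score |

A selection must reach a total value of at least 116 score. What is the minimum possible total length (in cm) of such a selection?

34

Subsets with value ≥ 116, sorted by total length:
- B+C+D: length 34, value 132
- B+C+D+E: length 43, value 137
- A+B+C+D: length 48, value 144
Minimum length: 34 cm.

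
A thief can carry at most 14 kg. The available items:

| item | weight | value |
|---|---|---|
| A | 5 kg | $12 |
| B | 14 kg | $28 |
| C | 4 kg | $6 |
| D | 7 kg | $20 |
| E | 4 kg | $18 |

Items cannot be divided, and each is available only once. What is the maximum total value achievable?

$38

Check high-value combinations within 14 kg:
- D+E: weight 7+4=11, value 20+18=38
- A+C+E: weight 5+4+4=13, value 12+6+18=36
- A+D: weight 5+7=12, value 12+20=32
- A+E: weight 5+4=9, value 12+18=30
Best: $38.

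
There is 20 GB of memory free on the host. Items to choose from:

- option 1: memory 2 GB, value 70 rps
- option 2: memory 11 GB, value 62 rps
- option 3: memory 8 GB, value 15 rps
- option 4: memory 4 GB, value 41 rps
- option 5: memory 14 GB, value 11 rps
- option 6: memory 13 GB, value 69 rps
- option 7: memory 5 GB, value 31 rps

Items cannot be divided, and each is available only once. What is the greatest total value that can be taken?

180 rps

This is a 0/1 knapsack; check combinations near the capacity.
- option 1+option 4+option 6: memory 2+4+13=19, value 70+41+69=180
- option 1+option 2+option 4: memory 2+11+4=17, value 70+62+41=173
- option 1+option 6+option 7: memory 2+13+5=20, value 70+69+31=170
- option 1+option 2+option 7: memory 2+11+5=18, value 70+62+31=163
- option 1+option 3+option 4+option 7: memory 2+8+4+5=19, value 70+15+41+31=157
Best: 180 rps.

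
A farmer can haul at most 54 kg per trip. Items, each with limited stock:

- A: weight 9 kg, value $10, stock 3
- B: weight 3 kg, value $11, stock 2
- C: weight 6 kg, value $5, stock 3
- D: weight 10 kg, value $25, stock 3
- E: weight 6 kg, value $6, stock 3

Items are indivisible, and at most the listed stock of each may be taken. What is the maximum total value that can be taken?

$117

Top feasible selections:
- 2×A + 2×B + 3×D: weight 54, value 117
- 2×B + 3×D + 3×E: weight 54, value 115
Best: $117.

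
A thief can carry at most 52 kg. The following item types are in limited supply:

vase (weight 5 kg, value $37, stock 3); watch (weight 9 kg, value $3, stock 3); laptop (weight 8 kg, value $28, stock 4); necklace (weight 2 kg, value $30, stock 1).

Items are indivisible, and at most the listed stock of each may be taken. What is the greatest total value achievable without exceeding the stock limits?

$253

Best selections within weight 52 and stock limits:
- 3×vase + 4×laptop + 1×necklace: weight 49, value 253
- 3×vase + 1×watch + 3×laptop + 1×necklace: weight 50, value 228
Best: $253.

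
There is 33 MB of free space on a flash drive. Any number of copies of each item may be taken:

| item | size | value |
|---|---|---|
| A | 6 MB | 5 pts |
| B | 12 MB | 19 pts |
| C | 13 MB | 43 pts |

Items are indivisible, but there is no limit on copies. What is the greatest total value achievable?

91 pts

Best value-per-unit is C at 43/13; filling with it alone gives 2×43 = 86.
Optimal mix: 1×A + 2×C → size 32, value 91.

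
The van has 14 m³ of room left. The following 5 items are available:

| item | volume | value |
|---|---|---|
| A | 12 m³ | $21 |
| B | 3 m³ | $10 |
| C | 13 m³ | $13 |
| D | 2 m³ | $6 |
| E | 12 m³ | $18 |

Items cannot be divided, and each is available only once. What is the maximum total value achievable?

This is a 0/1 knapsack; check combinations near the capacity.
- A+D: volume 12+2=14, value 21+6=27
- D+E: volume 2+12=14, value 6+18=24
- A: volume 12, value 21
- E: volume 12, value 18
- B+D: volume 3+2=5, value 10+6=16
Best: $27.

$27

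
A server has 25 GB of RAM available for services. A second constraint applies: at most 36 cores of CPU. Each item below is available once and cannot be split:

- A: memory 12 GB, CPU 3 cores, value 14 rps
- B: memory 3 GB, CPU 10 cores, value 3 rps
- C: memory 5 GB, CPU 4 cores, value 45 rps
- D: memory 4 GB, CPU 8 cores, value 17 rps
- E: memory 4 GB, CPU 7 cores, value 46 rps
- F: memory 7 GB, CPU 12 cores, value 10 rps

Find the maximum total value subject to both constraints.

122 rps

Feasible sets respecting both limits:
- A+C+D+E: memory 25, CPU 22, value 122
- C+D+E+F: memory 20, CPU 31, value 118
- B+C+D+E: memory 16, CPU 29, value 111
Best: 122 rps.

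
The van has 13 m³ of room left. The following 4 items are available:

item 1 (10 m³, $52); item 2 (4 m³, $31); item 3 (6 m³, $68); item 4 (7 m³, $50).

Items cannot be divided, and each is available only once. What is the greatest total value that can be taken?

This is a 0/1 knapsack; check combinations near the capacity.
- item 3+item 4: volume 6+7=13, value 68+50=118
- item 2+item 3: volume 4+6=10, value 31+68=99
- item 2+item 4: volume 4+7=11, value 31+50=81
- item 3: volume 6, value 68
Best: $118.

$118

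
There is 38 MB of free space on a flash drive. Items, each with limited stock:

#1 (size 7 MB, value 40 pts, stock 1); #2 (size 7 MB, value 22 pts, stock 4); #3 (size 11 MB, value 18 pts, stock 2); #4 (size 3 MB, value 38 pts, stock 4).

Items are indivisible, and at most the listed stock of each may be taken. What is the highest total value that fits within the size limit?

Top feasible selections:
- 1×#1 + 2×#2 + 4×#4: size 33, value 236
- 1×#1 + 1×#2 + 1×#3 + 4×#4: size 37, value 232
- 1×#1 + 3×#2 + 3×#4: size 37, value 220
- 3×#2 + 4×#4: size 33, value 218
Best: 236 pts.

236 pts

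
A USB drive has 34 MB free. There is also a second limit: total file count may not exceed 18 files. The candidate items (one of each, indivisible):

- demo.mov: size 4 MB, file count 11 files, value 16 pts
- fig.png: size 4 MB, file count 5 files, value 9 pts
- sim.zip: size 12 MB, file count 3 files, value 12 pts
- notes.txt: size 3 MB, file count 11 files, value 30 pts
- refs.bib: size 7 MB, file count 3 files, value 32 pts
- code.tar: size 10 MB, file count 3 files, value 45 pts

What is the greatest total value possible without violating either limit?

Feasible sets respecting both limits:
- notes.txt+refs.bib+code.tar: size 20, file count 17, value 107
- fig.png+sim.zip+refs.bib+code.tar: size 33, file count 14, value 98
- demo.mov+refs.bib+code.tar: size 21, file count 17, value 93
Best: 107 pts.

107 pts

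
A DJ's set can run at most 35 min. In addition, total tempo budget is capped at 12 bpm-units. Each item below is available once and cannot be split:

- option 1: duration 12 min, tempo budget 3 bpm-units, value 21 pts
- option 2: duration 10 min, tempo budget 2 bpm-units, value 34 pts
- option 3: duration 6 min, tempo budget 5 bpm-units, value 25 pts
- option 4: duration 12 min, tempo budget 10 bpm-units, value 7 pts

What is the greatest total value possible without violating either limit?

Feasible sets respecting both limits:
- option 1+option 2+option 3: duration 28, tempo budget 10, value 80
- option 2+option 3: duration 16, tempo budget 7, value 59
- option 1+option 2: duration 22, tempo budget 5, value 55
- option 1+option 3: duration 18, tempo budget 8, value 46
Best: 80 pts.

80 pts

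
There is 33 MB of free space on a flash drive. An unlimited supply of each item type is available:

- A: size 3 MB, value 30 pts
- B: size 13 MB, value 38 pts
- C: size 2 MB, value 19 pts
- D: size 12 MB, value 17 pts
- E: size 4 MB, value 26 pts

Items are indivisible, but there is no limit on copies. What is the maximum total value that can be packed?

Best value-per-unit is A at 30/3, and filling with it alone uses size 11×3=33. No mix of the others beats 11×30 = 330.

330 pts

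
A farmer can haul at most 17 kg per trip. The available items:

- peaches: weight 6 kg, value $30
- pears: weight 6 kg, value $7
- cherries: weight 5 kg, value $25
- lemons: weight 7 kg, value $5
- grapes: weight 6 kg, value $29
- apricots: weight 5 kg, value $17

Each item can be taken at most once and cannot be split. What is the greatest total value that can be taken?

Check high-value combinations within 17 kg:
- peaches+cherries+grapes: weight 6+5+6=17, value 30+25+29=84
- peaches+grapes+apricots: weight 6+6+5=17, value 30+29+17=76
- peaches+cherries+apricots: weight 6+5+5=16, value 30+25+17=72
- cherries+grapes+apricots: weight 5+6+5=16, value 25+29+17=71
Best: $84.

$84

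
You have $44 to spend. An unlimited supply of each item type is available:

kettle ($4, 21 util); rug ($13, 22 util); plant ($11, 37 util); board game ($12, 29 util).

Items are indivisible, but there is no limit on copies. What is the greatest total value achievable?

231 util

Best value-per-unit is kettle at 21/4, and filling with it alone uses cost 11×4=44. No mix of the others beats 11×21 = 231.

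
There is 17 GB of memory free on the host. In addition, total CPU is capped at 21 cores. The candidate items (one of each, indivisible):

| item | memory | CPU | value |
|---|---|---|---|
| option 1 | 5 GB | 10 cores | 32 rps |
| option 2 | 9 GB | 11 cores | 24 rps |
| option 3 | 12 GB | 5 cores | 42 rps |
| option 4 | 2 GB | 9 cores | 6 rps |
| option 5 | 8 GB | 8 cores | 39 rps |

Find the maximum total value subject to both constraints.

74 rps

Feasible sets respecting both limits:
- option 1+option 3: memory 17, CPU 15, value 74
- option 1+option 5: memory 13, CPU 18, value 71
- option 2+option 5: memory 17, CPU 19, value 63
- option 1+option 2: memory 14, CPU 21, value 56
Best: 74 rps.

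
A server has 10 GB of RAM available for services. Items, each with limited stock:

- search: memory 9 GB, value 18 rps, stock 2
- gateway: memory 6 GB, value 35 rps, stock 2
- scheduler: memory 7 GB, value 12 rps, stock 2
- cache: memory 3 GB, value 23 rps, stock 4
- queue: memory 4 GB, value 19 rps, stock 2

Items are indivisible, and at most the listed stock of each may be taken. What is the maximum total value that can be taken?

Best selections within memory 10 and stock limits:
- 3×cache: memory 9, value 69
- 2×cache + 1×queue: memory 10, value 65
- 1×gateway + 1×cache: memory 9, value 58
Best: 69 rps.

69 rps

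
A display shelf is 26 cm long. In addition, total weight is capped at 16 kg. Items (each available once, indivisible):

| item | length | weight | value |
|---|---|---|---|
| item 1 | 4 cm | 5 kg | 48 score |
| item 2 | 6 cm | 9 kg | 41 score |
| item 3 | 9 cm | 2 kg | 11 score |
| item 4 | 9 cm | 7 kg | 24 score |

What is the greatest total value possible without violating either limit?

Feasible sets respecting both limits:
- item 1+item 2+item 3: length 19, weight 16, value 100
- item 1+item 2: length 10, weight 14, value 89
- item 1+item 3+item 4: length 22, weight 14, value 83
Best: 100 score.

100 score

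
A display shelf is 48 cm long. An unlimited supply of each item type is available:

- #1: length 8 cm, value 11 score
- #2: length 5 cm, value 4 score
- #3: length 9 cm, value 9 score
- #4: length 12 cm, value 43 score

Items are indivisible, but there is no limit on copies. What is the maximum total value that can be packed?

Best value-per-unit is #4 at 43/12, and filling with it alone uses length 4×12=48. No mix of the others beats 4×43 = 172.

172 score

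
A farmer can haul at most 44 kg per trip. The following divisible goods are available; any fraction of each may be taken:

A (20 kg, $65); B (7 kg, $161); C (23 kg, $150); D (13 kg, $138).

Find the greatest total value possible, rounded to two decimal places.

Take in order of value per unit:
- B (161/7 per unit): all 7 → value 161, running total 161.00
- D (138/13 per unit): all 13 → value 138, running total 299.00
- C (150/23 per unit): all 23 → value 150, running total 449.00
- A (65/20 per unit): 1 of 20 → value 1×65/20 = 3.2500, running total 452.25
Total 452.25.

452.25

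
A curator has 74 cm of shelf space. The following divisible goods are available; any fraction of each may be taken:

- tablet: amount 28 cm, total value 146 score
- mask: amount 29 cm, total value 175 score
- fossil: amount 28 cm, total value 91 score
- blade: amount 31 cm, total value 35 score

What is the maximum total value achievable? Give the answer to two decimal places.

376.25

Take in order of value per unit:
- mask (175/29 per unit): all 29 → value 175, running total 175.00
- tablet (146/28 per unit): all 28 → value 146, running total 321.00
- fossil (91/28 per unit): 17 of 28 → value 17×91/28 = 55.2500, running total 376.25
Total 376.25.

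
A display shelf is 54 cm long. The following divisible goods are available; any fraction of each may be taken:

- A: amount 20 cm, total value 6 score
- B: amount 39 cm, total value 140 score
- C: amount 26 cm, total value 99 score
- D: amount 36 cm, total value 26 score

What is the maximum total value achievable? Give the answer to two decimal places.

199.51

Take in order of value per unit:
- C (99/26 per unit): all 26 → value 99, running total 99.00
- B (140/39 per unit): 28 of 39 → value 28×140/39 = 100.5128, running total 199.51
Total 199.51.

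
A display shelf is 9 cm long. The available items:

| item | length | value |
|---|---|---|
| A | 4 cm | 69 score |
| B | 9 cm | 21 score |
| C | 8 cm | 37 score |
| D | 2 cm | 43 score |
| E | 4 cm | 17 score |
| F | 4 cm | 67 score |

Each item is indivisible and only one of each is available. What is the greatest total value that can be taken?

Check high-value combinations within 9 cm:
- A+F: length 4+4=8, value 69+67=136
- A+D: length 4+2=6, value 69+43=112
- D+F: length 2+4=6, value 43+67=110
- A+E: length 4+4=8, value 69+17=86
- E+F: length 4+4=8, value 17+67=84
Best: 136 score.

136 score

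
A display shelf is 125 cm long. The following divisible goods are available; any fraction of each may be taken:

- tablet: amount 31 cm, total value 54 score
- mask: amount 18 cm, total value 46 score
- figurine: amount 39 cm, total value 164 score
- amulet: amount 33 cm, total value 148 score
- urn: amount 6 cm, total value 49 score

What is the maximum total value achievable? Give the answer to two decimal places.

457.52

Take in order of value per unit:
- urn (49/6 per unit): all 6 → value 49, running total 49.00
- amulet (148/33 per unit): all 33 → value 148, running total 197.00
- figurine (164/39 per unit): all 39 → value 164, running total 361.00
- mask (46/18 per unit): all 18 → value 46, running total 407.00
- tablet (54/31 per unit): 29 of 31 → value 29×54/31 = 50.5161, running total 457.52
Total 457.52.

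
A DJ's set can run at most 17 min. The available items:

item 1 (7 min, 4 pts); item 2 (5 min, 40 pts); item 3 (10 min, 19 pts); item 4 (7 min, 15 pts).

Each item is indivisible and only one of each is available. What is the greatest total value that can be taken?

Check high-value combinations within 17 min:
- item 2+item 3: duration 5+10=15, value 40+19=59
- item 2+item 4: duration 5+7=12, value 40+15=55
- item 1+item 2: duration 7+5=12, value 4+40=44
- item 2: duration 5, value 40
- item 3+item 4: duration 10+7=17, value 19+15=34
Best: 59 pts.

59 pts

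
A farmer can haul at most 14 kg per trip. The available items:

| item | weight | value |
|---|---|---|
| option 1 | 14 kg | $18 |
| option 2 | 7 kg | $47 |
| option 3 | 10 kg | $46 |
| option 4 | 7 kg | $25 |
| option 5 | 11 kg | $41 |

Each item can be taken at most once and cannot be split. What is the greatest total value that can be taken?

Check high-value combinations within 14 kg:
- option 2+option 4: weight 7+7=14, value 47+25=72
- option 2: weight 7, value 47
- option 3: weight 10, value 46
- option 5: weight 11, value 41
- option 4: weight 7, value 25
Best: $72.

$72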